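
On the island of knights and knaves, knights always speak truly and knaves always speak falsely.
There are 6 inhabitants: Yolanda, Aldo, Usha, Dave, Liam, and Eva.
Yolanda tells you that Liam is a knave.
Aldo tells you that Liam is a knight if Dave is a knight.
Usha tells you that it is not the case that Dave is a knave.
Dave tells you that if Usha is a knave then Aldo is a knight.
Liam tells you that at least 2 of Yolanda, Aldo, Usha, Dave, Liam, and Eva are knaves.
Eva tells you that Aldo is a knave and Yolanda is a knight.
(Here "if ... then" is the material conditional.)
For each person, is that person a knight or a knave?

Knights: Aldo, Usha, Dave, and Liam. Knaves: Yolanda and Eva.

Yolanda is a knave, and the claim "Liam is a knave" is indeed false.
Aldo (knight): "Liam is a knight if Dave is a knight" — true. ✓
As a knight, Usha's statement "it is not the case that Dave is a knave" should be true; it is.
As a knight, Dave's statement "if Usha is a knave then Aldo is a knight" should be true; it is.
As a knight, Liam's statement "at least 2 of Yolanda, Aldo, Usha, Dave, Liam, and Eva are knaves" should be true; it is.
Eva is a knave; "Aldo is a knave and Yolanda is a knight" is false, as required.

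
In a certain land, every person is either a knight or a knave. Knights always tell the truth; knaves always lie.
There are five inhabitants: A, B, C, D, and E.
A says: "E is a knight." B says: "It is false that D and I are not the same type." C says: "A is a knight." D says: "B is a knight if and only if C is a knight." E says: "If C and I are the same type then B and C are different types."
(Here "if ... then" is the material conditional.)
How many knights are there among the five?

1

The unique consistent assignment is A=knave, B=knave, C=knave, D=knight, E=knave.
That has 1 knight.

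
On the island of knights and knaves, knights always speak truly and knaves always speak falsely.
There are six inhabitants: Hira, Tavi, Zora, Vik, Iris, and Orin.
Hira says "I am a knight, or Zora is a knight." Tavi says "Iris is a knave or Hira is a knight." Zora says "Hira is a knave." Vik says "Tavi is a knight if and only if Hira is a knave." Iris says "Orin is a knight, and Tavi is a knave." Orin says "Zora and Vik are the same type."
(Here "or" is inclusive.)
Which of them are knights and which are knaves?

Hira is a knight, Tavi is a knight, Zora is a knave, Vik is a knave, Iris is a knave, and Orin is a knight.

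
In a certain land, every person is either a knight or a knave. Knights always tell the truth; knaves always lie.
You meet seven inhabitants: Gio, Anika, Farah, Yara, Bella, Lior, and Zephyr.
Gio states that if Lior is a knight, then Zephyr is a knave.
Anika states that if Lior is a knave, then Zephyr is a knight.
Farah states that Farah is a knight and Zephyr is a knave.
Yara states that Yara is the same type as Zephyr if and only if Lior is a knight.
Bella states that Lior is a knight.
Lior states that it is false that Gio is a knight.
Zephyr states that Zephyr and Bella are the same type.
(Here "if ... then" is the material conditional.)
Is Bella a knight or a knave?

Consistent assignments: {Gio=knave, Anika=knight, Farah=knave, Yara=knight, Bella=knight, Lior=knight, Zephyr=knight}; {Gio=knave, Anika=knight, Farah=knave, Yara=knave, Bella=knight, Lior=knight, Zephyr=knight}
In every consistent assignment, Bella is a knight.

Bella is a knight.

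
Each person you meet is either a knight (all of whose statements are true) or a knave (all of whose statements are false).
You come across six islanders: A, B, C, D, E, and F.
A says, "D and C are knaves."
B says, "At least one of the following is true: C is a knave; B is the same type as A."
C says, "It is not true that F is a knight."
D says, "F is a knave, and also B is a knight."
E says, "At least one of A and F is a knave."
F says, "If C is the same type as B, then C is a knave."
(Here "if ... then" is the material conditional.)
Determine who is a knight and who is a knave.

A is a knight, so "D and C are knaves" must be True — and it is.
B is a knight, and the claim "at least one of the following is true: C is a knave; B is the same type as A" is indeed True.
C is a knave, and the claim "it is not true that F is a knight" is indeed false.
Since D is a knave, "F is a knave, and also B is a knight" needs to be false, which holds.
As a knave, E's statement "at least one of A and F is a knave" should be false; it is.
F is a knight; "if C is the same type as B, then C is a knave" is True, as required.

Knights: A, B, and F. Knaves: C, D, and E.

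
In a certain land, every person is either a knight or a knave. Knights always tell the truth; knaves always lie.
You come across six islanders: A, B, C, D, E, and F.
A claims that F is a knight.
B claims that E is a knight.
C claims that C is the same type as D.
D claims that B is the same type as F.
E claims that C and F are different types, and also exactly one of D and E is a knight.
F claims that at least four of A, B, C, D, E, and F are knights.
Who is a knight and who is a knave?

A is a knave, and the claim "F is a knight" is indeed false.
B is a knave, and the claim "E is a knight" is indeed false.
Since C is a knave, "C is the same type as D" needs to be false, which holds.
D is a knight, so "B is the same type as F" must be true — and it is.
Since E is a knave, "C and F are different types, and also exactly one of D and E is a knight" needs to be false, which holds.
F is a knave, and the claim "at least four of A, B, C, D, E, and F are knights" is indeed false.

Knights: D. Knaves: A, B, C, E, and F.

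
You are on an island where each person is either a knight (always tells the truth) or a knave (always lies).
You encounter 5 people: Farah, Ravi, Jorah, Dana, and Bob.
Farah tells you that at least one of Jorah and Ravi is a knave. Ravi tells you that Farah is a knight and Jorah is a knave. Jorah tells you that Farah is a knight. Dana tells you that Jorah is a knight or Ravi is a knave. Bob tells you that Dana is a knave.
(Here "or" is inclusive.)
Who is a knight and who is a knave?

Suppose Farah is a knave. Then Farah's statement "at least one of Jorah and Ravi is a knave" would have to be false. Checking the 16 ways to assign the others, none is consistent with every speaker.
(For instance, with Ravi=knave, Jorah=knight, Dana=knight, Bob=knave, Farah's claim "at least one of Jorah and Ravi is a knave" comes out true where it would need to be false.)
So Farah must be a knight, making "at least one of Jorah and Ravi is a knave" true. Taking Farah=knight, Ravi=knave, Jorah=knight, Dana=knight, Bob=knave, each remaining statement checks out:
  Ravi (knave): "Farah is a knight and Jorah is a knave" — false. ✓
  Jorah (knight): "Farah is a knight" — true. ✓
  Dana (knight): "Jorah is a knight or Ravi is a knave" — true. ✓
  Bob (knave): "Dana is a knave" — false. ✓
This is the unique consistent assignment.

Knights: Farah, Jorah, and Dana. Knaves: Ravi and Bob.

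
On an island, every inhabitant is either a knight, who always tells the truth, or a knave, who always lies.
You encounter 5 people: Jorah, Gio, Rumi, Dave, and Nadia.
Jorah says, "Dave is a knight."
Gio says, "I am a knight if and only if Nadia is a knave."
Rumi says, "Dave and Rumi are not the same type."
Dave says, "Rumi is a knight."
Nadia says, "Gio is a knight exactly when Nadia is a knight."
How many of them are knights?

1

The unique consistent assignment is Jorah=knave, Gio=knight, Rumi=knave, Dave=knave, Nadia=knave.
That has 1 knight.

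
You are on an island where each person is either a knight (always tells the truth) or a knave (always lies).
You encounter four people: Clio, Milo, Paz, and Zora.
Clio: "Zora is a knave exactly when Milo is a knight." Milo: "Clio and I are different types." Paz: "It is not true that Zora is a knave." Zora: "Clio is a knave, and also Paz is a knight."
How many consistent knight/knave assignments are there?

2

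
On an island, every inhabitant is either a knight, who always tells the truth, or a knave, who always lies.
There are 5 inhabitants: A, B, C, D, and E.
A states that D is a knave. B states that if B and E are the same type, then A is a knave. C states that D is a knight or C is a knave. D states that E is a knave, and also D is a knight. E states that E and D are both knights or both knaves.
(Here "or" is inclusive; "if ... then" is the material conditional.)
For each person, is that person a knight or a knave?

A is a knave, so "D is a knave" must be false — and it is.
Since B is a knight, "if B and E are the same type, then A is a knave" needs to be True, which holds.
C is a knight, so "D is a knight or C is a knave" must be True — and it is.
D is a knight, and the claim "E is a knave, and also D is a knight" is indeed True.
E is a knave; "E and D are both knights or both knaves" is false, as required.

Knights: B, C, and D. Knaves: A and E.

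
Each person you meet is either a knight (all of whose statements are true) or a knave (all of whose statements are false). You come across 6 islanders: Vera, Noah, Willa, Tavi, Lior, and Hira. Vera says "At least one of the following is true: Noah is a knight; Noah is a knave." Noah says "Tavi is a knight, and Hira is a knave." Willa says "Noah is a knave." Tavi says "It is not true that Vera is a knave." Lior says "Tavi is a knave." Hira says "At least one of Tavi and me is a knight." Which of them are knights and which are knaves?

Vera is a knight, Noah is a knave, Willa is a knight, Tavi is a knight, Lior is a knave, and Hira is a knight.

Vera (knight): "at least one of the following is true: Noah is a knight; Noah is a knave" — True. ✓
Noah is a knave; "Tavi is a knight, and Hira is a knave" is False, as required.
Willa is a knight, so "Noah is a knave" must be True — and it is.
Tavi (knight): "it is not true that Vera is a knave" — True. ✓
Lior (knave): "Tavi is a knave" — False. ✓
Hira is a knight, and the claim "at least one of Tavi and me is a knight" is indeed True.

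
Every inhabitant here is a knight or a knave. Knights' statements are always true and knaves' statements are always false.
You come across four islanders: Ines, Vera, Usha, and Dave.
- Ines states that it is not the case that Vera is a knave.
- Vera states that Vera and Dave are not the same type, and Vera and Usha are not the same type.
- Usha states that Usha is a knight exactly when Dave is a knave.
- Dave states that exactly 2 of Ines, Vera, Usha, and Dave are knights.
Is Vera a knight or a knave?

Consistent assignments: {Ines=knave, Vera=knave, Usha=knight, Dave=knave}; {Ines=knave, Vera=knave, Usha=knave, Dave=knave}
In every consistent assignment, Vera is a knave.

Vera is a knave.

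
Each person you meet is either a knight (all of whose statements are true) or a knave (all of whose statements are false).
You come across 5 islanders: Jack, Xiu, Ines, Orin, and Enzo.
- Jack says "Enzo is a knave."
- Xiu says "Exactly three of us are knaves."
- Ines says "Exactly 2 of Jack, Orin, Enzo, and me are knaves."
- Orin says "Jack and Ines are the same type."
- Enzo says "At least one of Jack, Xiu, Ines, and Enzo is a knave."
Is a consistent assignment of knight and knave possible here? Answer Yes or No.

No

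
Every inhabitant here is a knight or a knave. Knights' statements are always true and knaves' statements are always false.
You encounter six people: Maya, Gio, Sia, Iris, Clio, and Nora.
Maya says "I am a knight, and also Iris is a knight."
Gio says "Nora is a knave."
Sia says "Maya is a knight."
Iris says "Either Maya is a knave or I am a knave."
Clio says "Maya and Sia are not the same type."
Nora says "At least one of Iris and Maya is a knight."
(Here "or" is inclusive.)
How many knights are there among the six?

2

The unique consistent assignment is Maya=knave, Gio=knave, Sia=knave, Iris=knight, Clio=knave, Nora=knight.
That has 2 knights.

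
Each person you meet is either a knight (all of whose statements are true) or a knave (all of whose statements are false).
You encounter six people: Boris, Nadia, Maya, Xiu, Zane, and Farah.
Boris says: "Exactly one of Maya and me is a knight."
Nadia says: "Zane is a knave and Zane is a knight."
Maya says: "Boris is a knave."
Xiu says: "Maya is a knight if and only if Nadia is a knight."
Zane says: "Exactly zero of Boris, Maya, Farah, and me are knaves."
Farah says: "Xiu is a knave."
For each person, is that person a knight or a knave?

Boris is a knight, Nadia is a knave, Maya is a knave, Xiu is a knight, Zane is a knave, and Farah is a knave.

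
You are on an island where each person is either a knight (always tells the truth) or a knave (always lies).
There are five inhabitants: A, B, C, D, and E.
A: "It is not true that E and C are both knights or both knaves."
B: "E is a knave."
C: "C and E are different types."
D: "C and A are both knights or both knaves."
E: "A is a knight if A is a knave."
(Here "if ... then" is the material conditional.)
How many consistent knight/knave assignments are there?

1

Consistent assignments:
  A=knave, B=knight, C=knave, D=knight, E=knave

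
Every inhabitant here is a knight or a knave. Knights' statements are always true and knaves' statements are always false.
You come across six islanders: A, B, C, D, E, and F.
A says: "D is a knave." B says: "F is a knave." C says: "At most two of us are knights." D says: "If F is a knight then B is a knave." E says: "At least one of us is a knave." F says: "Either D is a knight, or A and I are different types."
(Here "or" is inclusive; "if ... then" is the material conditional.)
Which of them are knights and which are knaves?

A is a knave, B is a knave, C is a knave, D is a knight, E is a knight, and F is a knight.

A is a knave, and the claim "D is a knave" is indeed false.
B is a knave, so "F is a knave" must be false — and it is.
As a knave, C's statement "at most two of us are knights" should be false; it is.
D is a knight, so "if F is a knight then B is a knave" must be True — and it is.
Since E is a knight, "at least one of us is a knave" needs to be True, which holds.
Since F is a knight, "either D is a knight, or A and I are different types" needs to be True, which holds.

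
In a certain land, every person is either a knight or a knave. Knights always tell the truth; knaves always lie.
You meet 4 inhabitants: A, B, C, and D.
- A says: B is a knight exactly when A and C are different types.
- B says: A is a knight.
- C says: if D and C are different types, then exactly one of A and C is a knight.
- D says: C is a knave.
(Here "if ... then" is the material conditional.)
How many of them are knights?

1

The unique consistent assignment is A=knave, B=knave, C=knight, D=knave.
That has 1 knight.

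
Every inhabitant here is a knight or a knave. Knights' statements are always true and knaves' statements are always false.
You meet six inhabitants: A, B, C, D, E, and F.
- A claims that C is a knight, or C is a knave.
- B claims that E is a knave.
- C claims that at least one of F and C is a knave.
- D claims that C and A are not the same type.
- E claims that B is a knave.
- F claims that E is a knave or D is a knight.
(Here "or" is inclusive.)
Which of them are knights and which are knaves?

A is a knight, B is a knave, C is a knight, D is a knave, E is a knight, and F is a knave.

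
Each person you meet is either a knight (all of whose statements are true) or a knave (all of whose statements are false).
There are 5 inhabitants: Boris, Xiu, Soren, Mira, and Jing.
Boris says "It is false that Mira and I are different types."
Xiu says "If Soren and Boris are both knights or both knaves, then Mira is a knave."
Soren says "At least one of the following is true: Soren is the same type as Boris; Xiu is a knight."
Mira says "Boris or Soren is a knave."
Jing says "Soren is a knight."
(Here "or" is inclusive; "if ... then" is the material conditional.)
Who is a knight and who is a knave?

Knights: Xiu, Soren, Mira, and Jing. Knaves: Boris.

Boris is a knave, so "it is false that Mira and I are different types" must be False — and it is.
As a knight, Xiu's statement "if Soren and Boris are both knights or both knaves, then Mira is a knave" should be True; it is.
Soren (knight): "at least one of the following is true: Soren is the same type as Boris; Xiu is a knight" — True. ✓
As a knight, Mira's statement "Boris or Soren is a knave" should be True; it is.
Jing is a knight, so "Soren is a knight" must be True — and it is.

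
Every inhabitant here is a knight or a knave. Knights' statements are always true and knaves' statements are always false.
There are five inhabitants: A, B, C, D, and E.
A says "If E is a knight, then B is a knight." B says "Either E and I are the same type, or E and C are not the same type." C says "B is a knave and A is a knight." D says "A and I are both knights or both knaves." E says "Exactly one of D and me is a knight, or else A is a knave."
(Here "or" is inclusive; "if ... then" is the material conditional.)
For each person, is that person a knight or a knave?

A is a knight, B is a knight, C is a knave, D is a knave, and E is a knight.

Suppose A is a knave. Then A's statement "if E is a knight, then B is a knight" would have to be false. Checking the 16 ways to assign the others, none is consistent with every speaker.
(For instance, with B=knight, C=knave, D=knave, E=knight, A's claim "if E is a knight, then B is a knight" comes out true where it would need to be false.)
So A must be a knight, making "if E is a knight, then B is a knight" true. Taking A=knight, B=knight, C=knave, D=knave, E=knight, each remaining statement checks out:
  B (knight): "either E and I are the same type, or E and C are not the same type" — true. ✓
  C (knave): "B is a knave and A is a knight" — false. ✓
  D (knave): "A and I are both knights or both knaves" — false. ✓
  E (knight): "exactly one of D and me is a knight, or else A is a knave" — true. ✓
This is the unique consistent assignment.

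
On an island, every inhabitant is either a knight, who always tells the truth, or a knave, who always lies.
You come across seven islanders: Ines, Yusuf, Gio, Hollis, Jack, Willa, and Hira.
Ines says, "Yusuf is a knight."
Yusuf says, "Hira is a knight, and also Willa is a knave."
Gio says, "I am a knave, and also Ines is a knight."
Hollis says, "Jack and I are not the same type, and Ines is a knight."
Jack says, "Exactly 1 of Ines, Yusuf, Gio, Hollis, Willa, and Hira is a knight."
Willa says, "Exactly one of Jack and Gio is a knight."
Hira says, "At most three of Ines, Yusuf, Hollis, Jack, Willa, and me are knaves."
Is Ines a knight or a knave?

Ines is a knave.

Consistent assignments: {Ines=knave, Yusuf=knave, Gio=knave, Hollis=knave, Jack=knight, Willa=knight, Hira=knave}; {Ines=knave, Yusuf=knave, Gio=knave, Hollis=knave, Jack=knave, Willa=knave, Hira=knave}
In every consistent assignment, Ines is a knave.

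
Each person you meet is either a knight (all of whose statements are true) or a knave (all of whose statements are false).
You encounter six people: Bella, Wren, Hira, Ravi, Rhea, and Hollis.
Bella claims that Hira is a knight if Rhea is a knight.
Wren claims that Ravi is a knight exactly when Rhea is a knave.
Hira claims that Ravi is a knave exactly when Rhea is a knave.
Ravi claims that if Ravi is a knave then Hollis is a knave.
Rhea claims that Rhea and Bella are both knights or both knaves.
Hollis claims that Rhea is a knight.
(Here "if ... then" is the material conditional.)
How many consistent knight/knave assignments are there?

2

Consistent assignments:
  Bella=knight, Wren=knight, Hira=knave, Ravi=knight, Rhea=knave, Hollis=knave
  Bella=knight, Wren=knave, Hira=knight, Ravi=knight, Rhea=knight, Hollis=knight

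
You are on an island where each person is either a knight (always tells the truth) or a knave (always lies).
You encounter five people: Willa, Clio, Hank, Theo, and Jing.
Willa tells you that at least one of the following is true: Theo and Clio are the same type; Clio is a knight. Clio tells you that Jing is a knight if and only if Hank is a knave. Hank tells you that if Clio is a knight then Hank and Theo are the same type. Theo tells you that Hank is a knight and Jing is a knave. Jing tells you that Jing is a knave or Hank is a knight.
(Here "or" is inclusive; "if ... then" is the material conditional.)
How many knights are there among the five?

3

The unique consistent assignment is Willa=knight, Clio=knave, Hank=knight, Theo=knave, Jing=knight.
That has 3 knights.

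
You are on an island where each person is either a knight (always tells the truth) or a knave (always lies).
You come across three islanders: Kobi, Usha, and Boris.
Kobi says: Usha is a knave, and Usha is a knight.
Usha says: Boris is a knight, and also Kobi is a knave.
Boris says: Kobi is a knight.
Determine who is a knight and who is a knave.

Knights: none. Knaves: Kobi, Usha, and Boris.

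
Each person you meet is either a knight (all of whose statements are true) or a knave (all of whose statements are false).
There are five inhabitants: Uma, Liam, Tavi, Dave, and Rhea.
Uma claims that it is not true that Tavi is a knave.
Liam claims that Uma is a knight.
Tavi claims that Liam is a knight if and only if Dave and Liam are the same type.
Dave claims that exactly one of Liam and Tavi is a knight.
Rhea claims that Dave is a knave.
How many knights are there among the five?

1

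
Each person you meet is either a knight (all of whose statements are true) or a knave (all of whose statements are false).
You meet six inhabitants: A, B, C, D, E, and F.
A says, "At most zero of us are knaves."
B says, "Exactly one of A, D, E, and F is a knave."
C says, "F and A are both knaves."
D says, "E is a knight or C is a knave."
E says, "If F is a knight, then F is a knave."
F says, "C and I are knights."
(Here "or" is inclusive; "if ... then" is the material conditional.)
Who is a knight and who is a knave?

Knights: C, D, and E. Knaves: A, B, and F.

A is a knave, so "at most zero of us are knaves" must be false — and it is.
B is a knave, and the claim "exactly one of A, D, E, and F is a knave" is indeed false.
C (knight): "F and A are both knaves" — True. ✓
D is a knight; "E is a knight or C is a knave" is True, as required.
E is a knight; "if F is a knight, then F is a knave" is True, as required.
As a knave, F's statement "C and I are knights" should be false; it is.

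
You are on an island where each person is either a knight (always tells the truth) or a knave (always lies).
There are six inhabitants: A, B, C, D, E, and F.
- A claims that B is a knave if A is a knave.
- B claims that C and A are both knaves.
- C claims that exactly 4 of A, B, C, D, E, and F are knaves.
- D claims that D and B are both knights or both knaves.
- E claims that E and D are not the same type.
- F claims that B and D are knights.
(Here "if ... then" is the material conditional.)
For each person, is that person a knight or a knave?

A is a knave, B is a knight, C is a knave, D is a knave, E is a knave, and F is a knave.

A is a knave, so "B is a knave if A is a knave" must be False — and it is.
B is a knight, and the claim "C and A are both knaves" is indeed True.
As a knave, C's statement "exactly 4 of A, B, C, D, E, and F are knaves" should be False; it is.
D is a knave, and the claim "D and B are both knights or both knaves" is indeed False.
E (knave): "E and D are not the same type" — False. ✓
F is a knave, and the claim "B and D are knights" is indeed False.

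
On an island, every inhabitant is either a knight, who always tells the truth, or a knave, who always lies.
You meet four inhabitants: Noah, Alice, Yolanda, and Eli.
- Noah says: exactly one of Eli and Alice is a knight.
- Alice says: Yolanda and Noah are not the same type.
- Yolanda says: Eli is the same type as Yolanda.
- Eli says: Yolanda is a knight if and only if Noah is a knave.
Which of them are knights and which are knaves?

Noah is a knave, Alice is a knight, Yolanda is a knight, and Eli is a knight.

Noah is a knave; "exactly one of Eli and Alice is a knight" is False, as required.
Alice (knight): "Yolanda and Noah are not the same type" — true. ✓
Yolanda is a knight, and the claim "Eli is the same type as Yolanda" is indeed true.
Eli is a knight; "Yolanda is a knight if and only if Noah is a knave" is true, as required.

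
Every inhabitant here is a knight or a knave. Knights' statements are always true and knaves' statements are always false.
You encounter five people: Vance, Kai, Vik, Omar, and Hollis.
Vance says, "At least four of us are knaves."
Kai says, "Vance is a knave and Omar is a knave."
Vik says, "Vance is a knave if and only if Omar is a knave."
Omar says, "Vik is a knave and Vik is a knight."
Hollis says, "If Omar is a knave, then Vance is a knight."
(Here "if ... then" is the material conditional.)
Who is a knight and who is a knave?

Vance is a knave, Kai is a knight, Vik is a knight, Omar is a knave, and Hollis is a knave.

Since Vance is a knave, "at least four of us are knaves" needs to be false, which holds.
Kai is a knight, and the claim "Vance is a knave and Omar is a knave" is indeed true.
As a knight, Vik's statement "Vance is a knave if and only if Omar is a knave" should be true; it is.
Omar is a knave, and the claim "Vik is a knave and Vik is a knight" is indeed false.
Since Hollis is a knave, "if Omar is a knave, then Vance is a knight" needs to be false, which holds.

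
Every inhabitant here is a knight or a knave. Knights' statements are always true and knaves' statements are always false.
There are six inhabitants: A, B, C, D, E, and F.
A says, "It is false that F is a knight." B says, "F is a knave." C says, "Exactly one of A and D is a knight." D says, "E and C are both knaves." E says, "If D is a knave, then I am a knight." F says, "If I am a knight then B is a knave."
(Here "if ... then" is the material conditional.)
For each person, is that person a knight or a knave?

A is a knave, B is a knave, C is a knave, D is a knave, E is a knight, and F is a knight.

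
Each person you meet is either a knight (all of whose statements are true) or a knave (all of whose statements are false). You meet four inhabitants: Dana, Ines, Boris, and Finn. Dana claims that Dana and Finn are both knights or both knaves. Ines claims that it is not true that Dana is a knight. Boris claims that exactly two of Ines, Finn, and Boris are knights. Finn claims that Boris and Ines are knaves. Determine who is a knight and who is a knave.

Knights: Dana and Finn. Knaves: Ines and Boris.

Suppose Dana is a knave. Then Dana's statement "Dana and Finn are both knights or both knaves" would have to be false. Checking the 8 ways to assign the others, none is consistent with every speaker.
(For instance, with Ines=knave, Boris=knave, Finn=knight, Ines's claim "it is not true that Dana is a knight" comes out true where it would need to be false.)
So Dana must be a knight, making "Dana and Finn are both knights or both knaves" true. Taking Dana=knight, Ines=knave, Boris=knave, Finn=knight, each remaining statement checks out:
  Ines (knave): "it is not true that Dana is a knight" — false. ✓
  Boris (knave): "exactly two of Ines, Finn, and Boris are knights" — false. ✓
  Finn (knight): "Boris and Ines are knaves" — true. ✓
This is the unique consistent assignment.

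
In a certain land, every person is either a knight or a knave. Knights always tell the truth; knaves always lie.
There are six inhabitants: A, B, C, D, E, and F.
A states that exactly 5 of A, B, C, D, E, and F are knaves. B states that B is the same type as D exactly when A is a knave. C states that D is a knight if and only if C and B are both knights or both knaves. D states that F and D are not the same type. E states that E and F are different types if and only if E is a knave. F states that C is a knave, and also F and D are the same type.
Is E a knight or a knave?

E is a knave.

Consistent assignments: {A=knave, B=knight, C=knight, D=knight, E=knave, F=knave}; {A=knave, B=knight, C=knave, D=knight, E=knave, F=knave}
In every consistent assignment, E is a knave.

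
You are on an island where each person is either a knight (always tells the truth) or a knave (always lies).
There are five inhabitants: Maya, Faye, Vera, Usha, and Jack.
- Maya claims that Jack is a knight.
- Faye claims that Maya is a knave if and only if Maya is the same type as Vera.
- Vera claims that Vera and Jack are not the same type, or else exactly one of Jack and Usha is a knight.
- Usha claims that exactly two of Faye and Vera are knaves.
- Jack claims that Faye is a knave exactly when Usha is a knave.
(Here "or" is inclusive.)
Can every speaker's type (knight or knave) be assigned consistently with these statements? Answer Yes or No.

Yes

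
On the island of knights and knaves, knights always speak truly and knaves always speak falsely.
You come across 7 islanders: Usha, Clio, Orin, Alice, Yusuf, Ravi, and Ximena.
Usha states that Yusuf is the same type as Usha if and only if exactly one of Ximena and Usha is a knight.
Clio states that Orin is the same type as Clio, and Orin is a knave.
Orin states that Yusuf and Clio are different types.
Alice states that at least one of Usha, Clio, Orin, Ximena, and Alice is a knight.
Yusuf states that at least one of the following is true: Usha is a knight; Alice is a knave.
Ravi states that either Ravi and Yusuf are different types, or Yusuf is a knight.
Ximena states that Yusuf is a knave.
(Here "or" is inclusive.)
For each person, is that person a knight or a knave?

Usha is a knight, Clio is a knave, Orin is a knight, Alice is a knight, Yusuf is a knight, Ravi is a knight, and Ximena is a knave.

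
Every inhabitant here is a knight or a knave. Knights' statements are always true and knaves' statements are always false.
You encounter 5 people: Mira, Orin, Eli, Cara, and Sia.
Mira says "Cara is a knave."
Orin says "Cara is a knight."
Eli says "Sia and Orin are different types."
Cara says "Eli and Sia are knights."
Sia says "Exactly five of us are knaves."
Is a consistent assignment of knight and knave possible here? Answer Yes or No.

Yes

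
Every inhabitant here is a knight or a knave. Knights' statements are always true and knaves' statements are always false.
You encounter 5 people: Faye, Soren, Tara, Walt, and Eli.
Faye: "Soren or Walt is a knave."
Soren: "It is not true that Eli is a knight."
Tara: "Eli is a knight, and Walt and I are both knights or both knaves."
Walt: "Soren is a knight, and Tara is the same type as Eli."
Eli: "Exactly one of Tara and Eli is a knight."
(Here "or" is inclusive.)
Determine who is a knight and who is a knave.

Faye is a knave, Soren is a knight, Tara is a knave, Walt is a knight, and Eli is a knave.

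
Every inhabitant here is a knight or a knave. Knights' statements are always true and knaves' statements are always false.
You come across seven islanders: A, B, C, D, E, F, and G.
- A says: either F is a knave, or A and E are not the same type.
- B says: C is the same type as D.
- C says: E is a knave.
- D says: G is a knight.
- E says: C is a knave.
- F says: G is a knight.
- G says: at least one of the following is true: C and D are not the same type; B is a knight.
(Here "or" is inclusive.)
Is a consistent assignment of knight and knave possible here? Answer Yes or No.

Yes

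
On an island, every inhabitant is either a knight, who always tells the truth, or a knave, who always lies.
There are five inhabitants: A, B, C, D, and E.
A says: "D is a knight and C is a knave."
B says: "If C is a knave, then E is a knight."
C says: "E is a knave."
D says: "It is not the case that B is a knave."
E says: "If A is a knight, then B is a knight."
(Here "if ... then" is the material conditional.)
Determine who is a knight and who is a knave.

Knights: A, B, D, and E. Knaves: C.

Suppose A is a knave. Then A's statement "D is a knight and C is a knave" would have to be false. Checking the 16 ways to assign the others, none is consistent with every speaker.
(For instance, with B=knight, C=knave, D=knight, E=knight, A's claim "D is a knight and C is a knave" comes out true where it would need to be false.)
So A must be a knight, making "D is a knight and C is a knave" true. Taking A=knight, B=knight, C=knave, D=knight, E=knight, each remaining statement checks out:
  B (knight): "if C is a knave, then E is a knight" — true. ✓
  C (knave): "E is a knave" — false. ✓
  D (knight): "it is not the case that B is a knave" — true. ✓
  E (knight): "if A is a knight, then B is a knight" — true. ✓
This is the unique consistent assignment.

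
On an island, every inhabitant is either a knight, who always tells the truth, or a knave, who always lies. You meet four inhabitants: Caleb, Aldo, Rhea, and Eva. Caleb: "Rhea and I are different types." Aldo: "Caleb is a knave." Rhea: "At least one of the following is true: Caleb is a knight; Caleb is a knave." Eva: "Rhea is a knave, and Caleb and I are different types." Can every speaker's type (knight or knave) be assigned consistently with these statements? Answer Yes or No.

No

Checking all 16 assignments, each has at least one speaker whose statement's truth value contradicts their type.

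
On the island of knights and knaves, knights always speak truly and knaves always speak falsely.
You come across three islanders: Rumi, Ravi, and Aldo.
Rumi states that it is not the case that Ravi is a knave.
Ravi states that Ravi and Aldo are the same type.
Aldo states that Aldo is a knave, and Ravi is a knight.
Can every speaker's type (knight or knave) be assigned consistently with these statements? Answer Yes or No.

No

Checking all 8 assignments, each has at least one speaker whose statement's truth value contradicts their type.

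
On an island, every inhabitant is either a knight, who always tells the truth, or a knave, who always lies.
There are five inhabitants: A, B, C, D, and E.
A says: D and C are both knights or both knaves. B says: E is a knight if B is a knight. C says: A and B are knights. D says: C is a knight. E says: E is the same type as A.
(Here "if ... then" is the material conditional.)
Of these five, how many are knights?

5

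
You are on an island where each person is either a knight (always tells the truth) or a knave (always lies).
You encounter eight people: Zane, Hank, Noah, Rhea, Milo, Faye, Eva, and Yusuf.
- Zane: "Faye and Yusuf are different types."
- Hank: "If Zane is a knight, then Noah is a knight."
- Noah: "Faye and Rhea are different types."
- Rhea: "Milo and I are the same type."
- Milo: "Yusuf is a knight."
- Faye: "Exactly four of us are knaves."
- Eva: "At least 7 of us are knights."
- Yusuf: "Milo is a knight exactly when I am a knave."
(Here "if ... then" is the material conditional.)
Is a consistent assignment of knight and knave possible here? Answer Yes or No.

No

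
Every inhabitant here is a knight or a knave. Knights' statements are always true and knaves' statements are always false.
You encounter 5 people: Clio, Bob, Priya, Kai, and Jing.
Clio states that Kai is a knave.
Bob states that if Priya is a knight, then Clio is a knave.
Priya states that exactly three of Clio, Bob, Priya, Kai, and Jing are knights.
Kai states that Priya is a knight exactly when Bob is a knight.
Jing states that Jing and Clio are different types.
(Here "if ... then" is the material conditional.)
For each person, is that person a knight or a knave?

Clio is a knave, Bob is a knight, Priya is a knight, Kai is a knight, and Jing is a knave.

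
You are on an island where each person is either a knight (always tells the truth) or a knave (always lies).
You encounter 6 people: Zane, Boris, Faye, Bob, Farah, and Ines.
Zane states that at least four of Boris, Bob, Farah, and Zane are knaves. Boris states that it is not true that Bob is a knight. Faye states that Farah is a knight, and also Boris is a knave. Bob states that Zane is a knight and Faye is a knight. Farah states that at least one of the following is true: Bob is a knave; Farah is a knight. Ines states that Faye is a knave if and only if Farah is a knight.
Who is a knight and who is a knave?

Zane is a knave, so "at least four of Boris, Bob, Farah, and Zane are knaves" must be false — and it is.
Boris is a knight; "it is not true that Bob is a knight" is True, as required.
Faye is a knave, so "Farah is a knight, and also Boris is a knave" must be false — and it is.
As a knave, Bob's statement "Zane is a knight and Faye is a knight" should be false; it is.
Farah (knight): "at least one of the following is true: Bob is a knave; Farah is a knight" — True. ✓
Ines (knight): "Faye is a knave if and only if Farah is a knight" — True. ✓

Zane is a knave, Boris is a knight, Faye is a knave, Bob is a knave, Farah is a knight, and Ines is a knight.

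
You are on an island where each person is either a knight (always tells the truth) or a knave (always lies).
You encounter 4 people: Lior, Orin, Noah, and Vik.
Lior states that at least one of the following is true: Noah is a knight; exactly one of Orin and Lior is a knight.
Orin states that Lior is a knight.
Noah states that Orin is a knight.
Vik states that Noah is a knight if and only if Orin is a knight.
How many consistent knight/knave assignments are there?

Consistent assignments:
  Lior=knight, Orin=knight, Noah=knight, Vik=knight
  Lior=knave, Orin=knave, Noah=knave, Vik=knight

2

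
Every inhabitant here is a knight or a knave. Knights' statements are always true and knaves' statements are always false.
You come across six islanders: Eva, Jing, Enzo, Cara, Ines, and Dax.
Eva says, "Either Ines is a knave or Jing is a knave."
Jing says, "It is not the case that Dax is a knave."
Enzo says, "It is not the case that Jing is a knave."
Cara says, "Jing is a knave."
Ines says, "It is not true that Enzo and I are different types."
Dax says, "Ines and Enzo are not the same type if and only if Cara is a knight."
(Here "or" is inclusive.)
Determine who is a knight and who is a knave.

As a knave, Eva's statement "either Ines is a knave or Jing is a knave" should be False; it is.
Jing is a knight, and the claim "it is not the case that Dax is a knave" is indeed True.
Enzo is a knight; "it is not the case that Jing is a knave" is True, as required.
Cara (knave): "Jing is a knave" — False. ✓
Since Ines is a knight, "it is not true that Enzo and I are different types" needs to be True, which holds.
Dax is a knight, so "Ines and Enzo are not the same type if and only if Cara is a knight" must be True — and it is.

Eva is a knave, Jing is a knight, Enzo is a knight, Cara is a knave, Ines is a knight, and Dax is a knight.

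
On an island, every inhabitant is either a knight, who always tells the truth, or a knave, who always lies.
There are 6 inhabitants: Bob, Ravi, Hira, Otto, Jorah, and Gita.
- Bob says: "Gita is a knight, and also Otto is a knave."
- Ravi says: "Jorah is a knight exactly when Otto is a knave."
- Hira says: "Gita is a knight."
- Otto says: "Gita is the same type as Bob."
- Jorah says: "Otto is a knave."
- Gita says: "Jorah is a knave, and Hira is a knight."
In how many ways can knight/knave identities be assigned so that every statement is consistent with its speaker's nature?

1

Consistent assignments:
  Bob=knave, Ravi=knight, Hira=knave, Otto=knight, Jorah=knave, Gita=knave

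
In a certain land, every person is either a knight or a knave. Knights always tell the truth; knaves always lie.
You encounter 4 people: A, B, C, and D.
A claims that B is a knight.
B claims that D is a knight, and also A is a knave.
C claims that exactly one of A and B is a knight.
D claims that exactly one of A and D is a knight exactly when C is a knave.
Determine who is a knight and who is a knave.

A is a knave, B is a knave, C is a knave, and D is a knave.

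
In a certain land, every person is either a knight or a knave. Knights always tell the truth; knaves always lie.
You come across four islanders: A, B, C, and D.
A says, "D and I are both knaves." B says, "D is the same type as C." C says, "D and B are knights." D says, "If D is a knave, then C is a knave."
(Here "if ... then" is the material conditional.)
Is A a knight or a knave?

A is a knave.

Consistent assignments: {A=knave, B=knight, C=knight, D=knight}; {A=knave, B=knave, C=knave, D=knight}
In every consistent assignment, A is a knave.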